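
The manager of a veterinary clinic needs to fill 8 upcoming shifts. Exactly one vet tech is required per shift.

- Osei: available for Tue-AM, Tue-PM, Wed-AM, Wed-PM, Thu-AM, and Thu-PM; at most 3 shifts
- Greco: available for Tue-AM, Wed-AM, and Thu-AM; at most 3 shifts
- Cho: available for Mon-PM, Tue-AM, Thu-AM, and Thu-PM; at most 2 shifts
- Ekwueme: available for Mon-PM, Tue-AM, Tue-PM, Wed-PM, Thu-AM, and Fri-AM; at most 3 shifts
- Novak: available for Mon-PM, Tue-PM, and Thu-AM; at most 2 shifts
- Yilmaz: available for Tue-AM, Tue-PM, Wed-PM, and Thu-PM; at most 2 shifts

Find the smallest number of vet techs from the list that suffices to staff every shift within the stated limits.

8 slots to fill and no one can take more than 3, so at least ⌈8/3⌉ = 3 vet techs are needed.
Osei, Greco, and Ekwueme alone can cover everything: Mon-PM→Ekwueme, Tue-AM→Greco, Tue-PM→Osei, Wed-AM→Osei, Wed-PM→Ekwueme, Thu-AM→Greco, Thu-PM→Osei, Fri-AM→Ekwueme.

3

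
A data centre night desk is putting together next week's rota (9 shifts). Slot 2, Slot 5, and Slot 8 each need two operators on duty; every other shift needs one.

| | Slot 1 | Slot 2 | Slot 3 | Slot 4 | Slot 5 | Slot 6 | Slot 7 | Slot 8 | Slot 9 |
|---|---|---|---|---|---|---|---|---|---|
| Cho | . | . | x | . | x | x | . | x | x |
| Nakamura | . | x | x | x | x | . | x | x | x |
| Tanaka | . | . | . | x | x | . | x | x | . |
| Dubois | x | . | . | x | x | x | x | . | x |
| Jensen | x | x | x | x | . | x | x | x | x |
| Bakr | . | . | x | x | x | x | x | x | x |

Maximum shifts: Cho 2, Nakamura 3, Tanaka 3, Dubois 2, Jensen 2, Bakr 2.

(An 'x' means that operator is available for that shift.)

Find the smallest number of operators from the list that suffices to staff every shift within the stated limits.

5

12 slots to fill and no one can take more than 3, so at least ⌈12/3⌉ = 4 operators are needed.
Any 4 operators together have capacity at most 3+3+2+2 = 10 < 12 slots, so 4 can never suffice.
Cho, Nakamura, Tanaka, Dubois, and Jensen alone can cover everything: Slot 1→Dubois, Slot 2→Nakamura+Jensen, Slot 3→Cho, Slot 4→Nakamura, Slot 5→Tanaka+Dubois, Slot 6→Cho, Slot 7→Tanaka, Slot 8→Tanaka+Jensen, Slot 9→Nakamura.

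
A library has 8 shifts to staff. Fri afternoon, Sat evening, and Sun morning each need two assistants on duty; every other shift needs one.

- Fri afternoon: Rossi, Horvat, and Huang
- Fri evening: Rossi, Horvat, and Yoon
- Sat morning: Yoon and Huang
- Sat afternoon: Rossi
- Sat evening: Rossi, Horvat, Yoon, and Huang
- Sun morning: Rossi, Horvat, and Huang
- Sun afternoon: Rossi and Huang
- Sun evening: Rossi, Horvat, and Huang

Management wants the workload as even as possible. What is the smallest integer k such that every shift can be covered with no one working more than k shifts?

With 4 assistants and 11 worker-slots to fill, someone must work at least ⌈11/4⌉ = 3 shifts, so k ≥ 3.
k = 3 works: Fri afternoon→Rossi+Horvat, Fri evening→Horvat, Sat morning→Yoon, Sat afternoon→Rossi, Sat evening→Yoon+Huang, Sun morning→Horvat+Huang, Sun afternoon→Rossi, Sun evening→Huang.
Loads: Rossi 3, Horvat 3, Yoon 2, Huang 3 — all ≤ 3.

3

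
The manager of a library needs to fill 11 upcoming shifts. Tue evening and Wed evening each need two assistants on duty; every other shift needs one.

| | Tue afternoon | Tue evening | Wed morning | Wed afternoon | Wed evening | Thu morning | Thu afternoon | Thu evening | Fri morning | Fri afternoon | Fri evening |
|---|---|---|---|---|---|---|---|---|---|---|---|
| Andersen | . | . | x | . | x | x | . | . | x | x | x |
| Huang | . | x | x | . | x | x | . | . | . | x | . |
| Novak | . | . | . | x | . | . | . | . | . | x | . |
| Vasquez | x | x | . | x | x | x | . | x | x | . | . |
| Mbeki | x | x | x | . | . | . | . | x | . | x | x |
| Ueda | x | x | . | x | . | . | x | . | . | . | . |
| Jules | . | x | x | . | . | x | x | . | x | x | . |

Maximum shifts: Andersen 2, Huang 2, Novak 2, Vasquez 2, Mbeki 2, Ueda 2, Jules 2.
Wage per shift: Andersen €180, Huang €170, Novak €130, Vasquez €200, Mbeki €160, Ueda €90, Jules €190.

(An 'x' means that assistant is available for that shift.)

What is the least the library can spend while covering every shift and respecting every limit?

Picking the cheapest available assistant for each shift independently would cost €1830, but that ignores the shift limits.
An optimal schedule: Tue afternoon→Ueda, Tue evening→Jules+Vasquez, Wed morning→Huang, Wed afternoon→Novak, Wed evening→Huang+Andersen, Thu morning→Jules, Thu afternoon→Ueda, Thu evening→Mbeki, Fri morning→Andersen, Fri afternoon→Novak, Fri evening→Mbeki.
Total: 90 + 190 + 200 + 170 + 130 + 170 + 180 + 190 + 90 + 160 + 180 + 130 + 160 = €2040.

€2040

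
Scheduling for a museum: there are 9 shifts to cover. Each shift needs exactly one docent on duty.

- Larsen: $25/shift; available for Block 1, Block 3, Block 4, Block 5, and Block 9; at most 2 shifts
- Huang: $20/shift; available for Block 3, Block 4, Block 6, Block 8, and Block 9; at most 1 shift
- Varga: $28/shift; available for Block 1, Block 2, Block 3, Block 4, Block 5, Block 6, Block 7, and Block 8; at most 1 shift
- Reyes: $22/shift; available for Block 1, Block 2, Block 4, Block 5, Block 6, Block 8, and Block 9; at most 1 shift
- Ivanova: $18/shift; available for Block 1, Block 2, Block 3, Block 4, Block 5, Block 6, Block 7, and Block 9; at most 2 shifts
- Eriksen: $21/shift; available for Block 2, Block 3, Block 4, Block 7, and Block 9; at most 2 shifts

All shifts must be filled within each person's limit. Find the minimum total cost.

Picking the cheapest available docent for each shift independently would cost $164, but that ignores the shift limits.
An optimal schedule: Block 1→Larsen, Block 2→Reyes, Block 3→Ivanova, Block 4→Eriksen, Block 5→Larsen, Block 6→Ivanova, Block 7→Varga, Block 8→Huang, Block 9→Eriksen.
Total: 25 + 22 + 18 + 21 + 25 + 18 + 28 + 20 + 21 = $198.

$198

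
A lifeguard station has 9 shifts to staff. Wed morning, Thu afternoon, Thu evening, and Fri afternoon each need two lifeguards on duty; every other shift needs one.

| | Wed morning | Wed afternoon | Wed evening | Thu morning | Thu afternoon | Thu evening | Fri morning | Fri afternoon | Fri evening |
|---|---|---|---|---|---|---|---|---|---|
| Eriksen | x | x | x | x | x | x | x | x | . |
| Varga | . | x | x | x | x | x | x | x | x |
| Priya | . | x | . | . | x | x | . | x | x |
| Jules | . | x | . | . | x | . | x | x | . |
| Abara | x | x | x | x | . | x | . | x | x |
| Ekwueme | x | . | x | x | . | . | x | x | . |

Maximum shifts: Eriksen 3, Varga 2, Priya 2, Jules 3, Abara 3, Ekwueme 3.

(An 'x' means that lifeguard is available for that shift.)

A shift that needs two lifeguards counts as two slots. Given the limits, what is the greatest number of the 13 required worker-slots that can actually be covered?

13

Total capacity across all lifeguards is 3+2+2+3+3+3 = 16, and 13 slots are needed, so at most 13 can be filled.
An assignment achieving 13: Wed morning→Eriksen+Abara, Wed afternoon→Jules, Wed evening→Eriksen, Thu morning→Eriksen, Thu afternoon→Varga+Priya, Thu evening→Priya+Abara, Fri morning→Jules, Fri afternoon→Jules+Abara, Fri evening→Varga.
Loads: Eriksen 3/3, Varga 2/2, Priya 2/2, Jules 3/3, Abara 3/3, Ekwueme 0/3.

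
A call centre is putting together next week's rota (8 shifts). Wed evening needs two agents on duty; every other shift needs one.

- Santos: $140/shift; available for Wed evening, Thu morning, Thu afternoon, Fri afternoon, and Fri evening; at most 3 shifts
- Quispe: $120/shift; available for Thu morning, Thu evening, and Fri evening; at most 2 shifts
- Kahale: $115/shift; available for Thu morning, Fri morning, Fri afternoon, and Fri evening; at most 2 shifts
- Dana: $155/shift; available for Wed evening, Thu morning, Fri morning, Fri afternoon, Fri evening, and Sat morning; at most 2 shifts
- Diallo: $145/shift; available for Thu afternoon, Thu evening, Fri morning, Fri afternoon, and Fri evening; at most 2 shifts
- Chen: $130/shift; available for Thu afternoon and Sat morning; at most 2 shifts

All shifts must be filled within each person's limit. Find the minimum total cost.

Wed evening can only be covered by Santos and Dana, so that assignment is forced.
Picking the cheapest available agent for each shift independently would cost $1135, but that ignores the shift limits.
An optimal schedule: Wed evening→Santos+Dana, Thu morning→Kahale, Thu afternoon→Chen, Thu evening→Quispe, Fri morning→Kahale, Fri afternoon→Santos, Fri evening→Quispe, Sat morning→Chen.
Total: 140 + 155 + 115 + 130 + 120 + 115 + 140 + 120 + 130 = $1165.

$1165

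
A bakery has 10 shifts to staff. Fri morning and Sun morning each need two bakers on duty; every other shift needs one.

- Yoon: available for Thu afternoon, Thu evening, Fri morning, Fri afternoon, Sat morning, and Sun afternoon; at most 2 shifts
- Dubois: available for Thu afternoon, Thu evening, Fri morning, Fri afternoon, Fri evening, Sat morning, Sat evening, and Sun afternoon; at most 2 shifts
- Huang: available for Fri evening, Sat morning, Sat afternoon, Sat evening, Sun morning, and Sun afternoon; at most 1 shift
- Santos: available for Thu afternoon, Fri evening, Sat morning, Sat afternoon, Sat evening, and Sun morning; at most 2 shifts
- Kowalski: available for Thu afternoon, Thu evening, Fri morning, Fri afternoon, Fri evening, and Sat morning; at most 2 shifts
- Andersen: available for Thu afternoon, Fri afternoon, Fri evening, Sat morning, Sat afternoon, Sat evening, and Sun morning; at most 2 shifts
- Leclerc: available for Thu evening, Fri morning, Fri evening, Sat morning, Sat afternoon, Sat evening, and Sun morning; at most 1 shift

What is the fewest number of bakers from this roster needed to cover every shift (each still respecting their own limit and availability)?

7

12 slots to fill and no one can take more than 2, so at least ⌈12/2⌉ = 6 bakers are needed.
Any 6 bakers together have capacity at most 2+2+2+2+2+1 = 11 < 12 slots, so 6 can never suffice.
Yoon, Dubois, Huang, Santos, Kowalski, Andersen, and Leclerc alone can cover everything: Thu afternoon→Dubois, Thu evening→Yoon, Fri morning→Kowalski+Leclerc, Fri afternoon→Dubois, Fri evening→Kowalski, Sat morning→Andersen, Sat afternoon→Huang, Sat evening→Santos, Sun morning→Santos+Andersen, Sun afternoon→Yoon.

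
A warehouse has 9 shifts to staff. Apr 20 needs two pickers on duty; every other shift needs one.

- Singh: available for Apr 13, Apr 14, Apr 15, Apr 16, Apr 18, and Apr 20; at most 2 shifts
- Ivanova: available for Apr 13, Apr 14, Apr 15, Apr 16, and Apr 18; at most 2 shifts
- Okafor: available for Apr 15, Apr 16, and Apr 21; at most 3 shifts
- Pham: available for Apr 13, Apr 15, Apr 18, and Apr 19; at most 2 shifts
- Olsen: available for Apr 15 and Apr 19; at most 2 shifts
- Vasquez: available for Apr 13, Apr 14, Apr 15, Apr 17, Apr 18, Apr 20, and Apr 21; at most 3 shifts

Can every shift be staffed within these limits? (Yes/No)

Apr 17 can only be covered by Vasquez, so that assignment is forced.
Apr 20 can only be covered by Singh and Vasquez, so that assignment is forced.
One valid schedule: Apr 13→Ivanova, Apr 14→Singh, Apr 15→Okafor, Apr 16→Ivanova, Apr 17→Vasquez, Apr 18→Pham, Apr 19→Pham, Apr 20→Singh+Vasquez, Apr 21→Okafor.
Loads: Singh 2/2, Ivanova 2/2, Okafor 2/3, Pham 2/2, Olsen 0/2, Vasquez 2/3 — all within limits.

Yes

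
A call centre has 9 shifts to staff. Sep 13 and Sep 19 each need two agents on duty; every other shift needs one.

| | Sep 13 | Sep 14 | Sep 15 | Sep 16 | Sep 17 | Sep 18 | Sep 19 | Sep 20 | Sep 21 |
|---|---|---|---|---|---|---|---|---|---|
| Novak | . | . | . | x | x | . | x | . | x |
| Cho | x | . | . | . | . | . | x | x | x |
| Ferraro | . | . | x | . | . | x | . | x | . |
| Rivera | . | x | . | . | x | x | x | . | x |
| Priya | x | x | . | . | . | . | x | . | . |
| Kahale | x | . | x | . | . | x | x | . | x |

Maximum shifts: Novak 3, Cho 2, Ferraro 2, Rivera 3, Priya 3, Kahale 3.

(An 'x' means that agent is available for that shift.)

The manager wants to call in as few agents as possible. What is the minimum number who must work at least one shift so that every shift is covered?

11 slots to fill and no one can take more than 3, so at least ⌈11/3⌉ = 4 agents are needed.
Novak, Cho, Rivera, and Kahale alone can cover everything: Sep 13→Cho+Kahale, Sep 14→Rivera, Sep 15→Kahale, Sep 16→Novak, Sep 17→Novak, Sep 18→Rivera, Sep 19→Rivera+Kahale, Sep 20→Cho, Sep 21→Novak.

4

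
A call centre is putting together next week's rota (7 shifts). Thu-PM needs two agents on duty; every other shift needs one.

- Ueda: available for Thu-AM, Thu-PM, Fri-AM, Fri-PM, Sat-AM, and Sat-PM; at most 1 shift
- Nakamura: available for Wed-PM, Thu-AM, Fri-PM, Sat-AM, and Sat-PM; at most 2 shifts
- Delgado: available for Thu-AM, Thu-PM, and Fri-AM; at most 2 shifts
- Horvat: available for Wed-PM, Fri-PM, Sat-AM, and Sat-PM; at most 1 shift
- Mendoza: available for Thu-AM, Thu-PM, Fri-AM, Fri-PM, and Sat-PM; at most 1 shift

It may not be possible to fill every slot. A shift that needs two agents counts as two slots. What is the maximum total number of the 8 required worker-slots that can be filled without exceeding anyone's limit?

Total capacity across all agents is 1+2+2+1+1 = 7, and 8 slots are needed, so at most 7 can be filled.
An assignment achieving 7: Wed-PM→Nakamura, Thu-AM→Mendoza, Thu-PM→Ueda+Delgado, Fri-AM→Delgado, Fri-PM→Horvat, Sat-AM→Nakamura.
Loads: Ueda 1/1, Nakamura 2/2, Delgado 2/2, Horvat 1/1, Mendoza 1/1.

7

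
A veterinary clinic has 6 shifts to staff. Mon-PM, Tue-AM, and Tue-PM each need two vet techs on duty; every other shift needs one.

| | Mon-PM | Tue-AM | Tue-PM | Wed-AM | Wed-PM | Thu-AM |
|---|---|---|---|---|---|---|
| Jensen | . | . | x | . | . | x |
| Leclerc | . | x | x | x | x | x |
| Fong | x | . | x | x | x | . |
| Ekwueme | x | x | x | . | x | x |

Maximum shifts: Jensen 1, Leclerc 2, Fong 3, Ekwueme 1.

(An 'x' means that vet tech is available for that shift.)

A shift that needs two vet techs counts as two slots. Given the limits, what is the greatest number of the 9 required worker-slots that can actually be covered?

7

Total capacity across all vet techs is 1+2+3+1 = 7, and 9 slots are needed, so at most 7 can be filled.
An assignment achieving 7: Mon-PM→Fong+Ekwueme, Tue-AM→Leclerc, Tue-PM→Fong, Wed-AM→Leclerc, Wed-PM→Fong, Thu-AM→Jensen.
Loads: Jensen 1/1, Leclerc 2/2, Fong 3/3, Ekwueme 1/1.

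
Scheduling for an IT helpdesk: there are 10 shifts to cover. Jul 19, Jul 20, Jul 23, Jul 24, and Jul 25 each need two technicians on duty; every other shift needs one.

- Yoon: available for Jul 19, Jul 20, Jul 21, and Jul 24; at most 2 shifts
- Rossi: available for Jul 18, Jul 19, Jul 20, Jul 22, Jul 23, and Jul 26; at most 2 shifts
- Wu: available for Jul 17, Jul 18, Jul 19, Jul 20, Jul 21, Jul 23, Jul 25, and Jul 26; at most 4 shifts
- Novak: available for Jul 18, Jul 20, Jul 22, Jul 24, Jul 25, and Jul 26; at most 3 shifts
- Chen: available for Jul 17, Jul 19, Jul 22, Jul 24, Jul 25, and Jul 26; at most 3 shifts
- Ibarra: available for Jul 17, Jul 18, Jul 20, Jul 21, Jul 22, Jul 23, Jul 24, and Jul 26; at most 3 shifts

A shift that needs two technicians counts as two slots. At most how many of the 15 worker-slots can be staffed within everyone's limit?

Total capacity across all technicians is 2+2+4+3+3+3 = 17, and 15 slots are needed, so at most 15 can be filled.
An assignment achieving 15: Jul 17→Wu, Jul 18→Rossi, Jul 19→Yoon+Wu, Jul 20→Novak+Ibarra, Jul 21→Yoon, Jul 22→Novak, Jul 23→Rossi+Wu, Jul 24→Chen+Ibarra, Jul 25→Wu+Novak, Jul 26→Chen.
Loads: Yoon 2/2, Rossi 2/2, Wu 4/4, Novak 3/3, Chen 2/3, Ibarra 2/3.

15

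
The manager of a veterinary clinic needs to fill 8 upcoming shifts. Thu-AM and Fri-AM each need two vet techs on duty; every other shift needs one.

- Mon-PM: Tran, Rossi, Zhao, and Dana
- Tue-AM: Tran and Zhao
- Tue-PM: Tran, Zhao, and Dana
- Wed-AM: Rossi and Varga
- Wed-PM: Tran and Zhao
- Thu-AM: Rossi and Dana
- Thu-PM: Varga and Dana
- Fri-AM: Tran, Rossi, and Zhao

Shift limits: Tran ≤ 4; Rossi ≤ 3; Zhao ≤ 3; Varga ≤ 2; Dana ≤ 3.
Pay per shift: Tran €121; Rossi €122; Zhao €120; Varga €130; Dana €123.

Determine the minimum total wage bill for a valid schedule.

Thu-AM can only be covered by Rossi and Dana, so that assignment is forced.
Picking the cheapest available vet tech for each shift independently would cost €1211, but that ignores the shift limits.
An optimal schedule: Mon-PM→Tran, Tue-AM→Zhao, Tue-PM→Tran, Wed-AM→Rossi, Wed-PM→Zhao, Thu-AM→Rossi+Dana, Thu-PM→Dana, Fri-AM→Zhao+Tran.
Total: 121 + 120 + 121 + 122 + 120 + 122 + 123 + 123 + 120 + 121 = €1213.

€1213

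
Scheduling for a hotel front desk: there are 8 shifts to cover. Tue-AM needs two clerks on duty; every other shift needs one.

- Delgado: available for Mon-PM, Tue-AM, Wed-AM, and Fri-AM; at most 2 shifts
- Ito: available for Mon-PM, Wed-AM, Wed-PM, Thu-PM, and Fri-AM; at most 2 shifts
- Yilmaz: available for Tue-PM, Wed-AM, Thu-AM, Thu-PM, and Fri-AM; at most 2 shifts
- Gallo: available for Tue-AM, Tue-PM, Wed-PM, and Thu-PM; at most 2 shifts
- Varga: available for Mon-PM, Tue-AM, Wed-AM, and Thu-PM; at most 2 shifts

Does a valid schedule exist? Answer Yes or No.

Thu-AM can only be covered by Yilmaz, so that assignment is forced.
One valid schedule: Mon-PM→Delgado, Tue-AM→Delgado+Gallo, Tue-PM→Yilmaz, Wed-AM→Varga, Wed-PM→Ito, Thu-AM→Yilmaz, Thu-PM→Gallo, Fri-AM→Ito.
Loads: Delgado 2/2, Ito 2/2, Yilmaz 2/2, Gallo 2/2, Varga 1/2 — all within limits.

Yes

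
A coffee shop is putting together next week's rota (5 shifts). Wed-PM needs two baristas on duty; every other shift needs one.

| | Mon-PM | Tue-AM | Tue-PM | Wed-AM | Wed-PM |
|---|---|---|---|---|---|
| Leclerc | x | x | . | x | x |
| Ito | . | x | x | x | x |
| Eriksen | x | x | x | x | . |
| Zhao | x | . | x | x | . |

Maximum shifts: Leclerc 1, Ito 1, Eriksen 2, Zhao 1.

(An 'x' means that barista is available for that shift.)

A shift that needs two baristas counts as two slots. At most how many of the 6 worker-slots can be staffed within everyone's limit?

5

Total capacity across all baristas is 1+1+2+1 = 5, and 6 slots are needed, so at most 5 can be filled.
An assignment achieving 5: Mon-PM→Eriksen, Tue-AM→Eriksen, Tue-PM→Zhao, Wed-PM→Leclerc+Ito.
Loads: Leclerc 1/1, Ito 1/1, Eriksen 2/2, Zhao 1/1.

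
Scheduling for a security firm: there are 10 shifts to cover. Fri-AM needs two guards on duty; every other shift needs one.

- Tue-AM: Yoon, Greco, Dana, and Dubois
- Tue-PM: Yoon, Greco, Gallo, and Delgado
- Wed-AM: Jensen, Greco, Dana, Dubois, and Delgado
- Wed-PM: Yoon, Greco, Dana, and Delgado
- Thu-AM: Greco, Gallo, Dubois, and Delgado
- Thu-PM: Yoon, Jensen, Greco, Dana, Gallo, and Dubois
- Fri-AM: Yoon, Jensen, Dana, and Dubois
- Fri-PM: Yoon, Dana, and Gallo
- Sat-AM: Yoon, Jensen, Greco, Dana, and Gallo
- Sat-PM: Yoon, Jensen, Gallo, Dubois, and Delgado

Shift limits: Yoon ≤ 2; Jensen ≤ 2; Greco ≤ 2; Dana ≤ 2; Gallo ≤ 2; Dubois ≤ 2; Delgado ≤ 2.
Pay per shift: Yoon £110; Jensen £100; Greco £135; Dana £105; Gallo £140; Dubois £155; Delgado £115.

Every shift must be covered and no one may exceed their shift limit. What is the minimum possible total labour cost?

£1270

Picking the cheapest available guard for each shift independently would cost £1145, but that ignores the shift limits.
An optimal schedule: Tue-AM→Dana, Tue-PM→Yoon, Wed-AM→Jensen, Wed-PM→Delgado, Thu-AM→Delgado, Thu-PM→Greco, Fri-AM→Jensen+Yoon, Fri-PM→Dana, Sat-AM→Greco, Sat-PM→Gallo.
Total: 105 + 110 + 100 + 115 + 115 + 135 + 100 + 110 + 105 + 135 + 140 = £1270.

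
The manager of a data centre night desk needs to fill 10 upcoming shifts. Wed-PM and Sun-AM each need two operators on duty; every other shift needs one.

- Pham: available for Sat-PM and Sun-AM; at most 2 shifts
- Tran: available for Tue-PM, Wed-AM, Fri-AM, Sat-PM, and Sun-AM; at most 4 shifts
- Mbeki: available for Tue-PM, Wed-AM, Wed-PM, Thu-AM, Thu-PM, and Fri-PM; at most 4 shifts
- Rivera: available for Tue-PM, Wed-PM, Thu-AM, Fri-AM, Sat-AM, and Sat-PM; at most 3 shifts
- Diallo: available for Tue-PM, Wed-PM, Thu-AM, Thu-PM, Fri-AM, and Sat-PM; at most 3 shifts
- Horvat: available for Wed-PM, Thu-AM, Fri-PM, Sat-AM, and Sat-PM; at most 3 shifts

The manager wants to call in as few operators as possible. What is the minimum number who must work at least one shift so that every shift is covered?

12 slots to fill and no one can take more than 4, so at least ⌈12/4⌉ = 3 operators are needed.
Any 3 operators together have capacity at most 4+4+3 = 11 < 12 slots, so 3 can never suffice.
Pham, Tran, Mbeki, and Rivera alone can cover everything: Tue-PM→Tran, Wed-AM→Tran, Wed-PM→Mbeki+Rivera, Thu-AM→Mbeki, Thu-PM→Mbeki, Fri-AM→Tran, Fri-PM→Mbeki, Sat-AM→Rivera, Sat-PM→Pham, Sun-AM→Pham+Tran.

4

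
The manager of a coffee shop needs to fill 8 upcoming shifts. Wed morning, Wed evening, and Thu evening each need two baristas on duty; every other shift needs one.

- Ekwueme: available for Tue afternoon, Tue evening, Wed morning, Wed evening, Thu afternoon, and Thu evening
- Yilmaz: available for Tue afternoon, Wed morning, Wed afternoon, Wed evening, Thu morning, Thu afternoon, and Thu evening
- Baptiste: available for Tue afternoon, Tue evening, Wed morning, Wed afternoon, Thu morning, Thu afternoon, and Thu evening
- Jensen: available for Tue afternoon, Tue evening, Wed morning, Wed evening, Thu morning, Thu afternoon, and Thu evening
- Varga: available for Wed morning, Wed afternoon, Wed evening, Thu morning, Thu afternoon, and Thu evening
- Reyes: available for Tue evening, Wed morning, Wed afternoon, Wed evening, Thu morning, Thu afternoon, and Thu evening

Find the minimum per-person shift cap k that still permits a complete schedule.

With 6 baristas and 11 worker-slots to fill, someone must work at least ⌈11/6⌉ = 2 shifts, so k ≥ 2.
k = 2 works: Tue afternoon→Ekwueme, Tue evening→Ekwueme, Wed morning→Baptiste+Jensen, Wed afternoon→Yilmaz, Wed evening→Jensen+Varga, Thu morning→Yilmaz, Thu afternoon→Baptiste, Thu evening→Varga+Reyes.
Loads: Ekwueme 2, Yilmaz 2, Baptiste 2, Jensen 2, Varga 2, Reyes 1 — all ≤ 2.

2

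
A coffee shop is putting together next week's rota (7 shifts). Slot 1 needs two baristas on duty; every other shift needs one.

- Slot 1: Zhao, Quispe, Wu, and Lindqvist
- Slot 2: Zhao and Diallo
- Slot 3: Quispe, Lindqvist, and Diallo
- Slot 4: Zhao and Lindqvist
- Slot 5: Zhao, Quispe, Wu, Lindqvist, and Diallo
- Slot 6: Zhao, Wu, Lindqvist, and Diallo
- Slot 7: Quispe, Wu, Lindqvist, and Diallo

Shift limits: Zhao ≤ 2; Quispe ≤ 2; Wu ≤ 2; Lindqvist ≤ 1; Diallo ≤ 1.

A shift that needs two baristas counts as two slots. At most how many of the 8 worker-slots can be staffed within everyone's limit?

8

Total capacity across all baristas is 2+2+2+1+1 = 8, and 8 slots are needed, so at most 8 can be filled.
An assignment achieving 8: Slot 1→Quispe+Wu, Slot 2→Zhao, Slot 3→Quispe, Slot 4→Zhao, Slot 5→Diallo, Slot 6→Wu, Slot 7→Lindqvist.
Loads: Zhao 2/2, Quispe 2/2, Wu 2/2, Lindqvist 1/1, Diallo 1/1.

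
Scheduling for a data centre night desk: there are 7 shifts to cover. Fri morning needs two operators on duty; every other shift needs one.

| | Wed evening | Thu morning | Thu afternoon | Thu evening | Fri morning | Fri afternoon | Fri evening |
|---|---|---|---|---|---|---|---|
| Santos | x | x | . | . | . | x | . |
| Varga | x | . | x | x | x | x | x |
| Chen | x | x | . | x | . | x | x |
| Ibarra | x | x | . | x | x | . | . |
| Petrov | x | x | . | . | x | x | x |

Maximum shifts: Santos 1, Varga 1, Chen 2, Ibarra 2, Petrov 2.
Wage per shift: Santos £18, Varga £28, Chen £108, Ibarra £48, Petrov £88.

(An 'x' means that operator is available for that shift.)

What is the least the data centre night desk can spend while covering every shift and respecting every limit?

£534

Thu afternoon can only be covered by Varga, so that assignment is forced.
Picking the cheapest available operator for each shift independently would cost £214, but that ignores the shift limits.
An optimal schedule: Wed evening→Ibarra, Thu morning→Santos, Thu afternoon→Varga, Thu evening→Chen, Fri morning→Ibarra+Petrov, Fri afternoon→Petrov, Fri evening→Chen.
Total: 48 + 18 + 28 + 108 + 48 + 88 + 88 + 108 = £534.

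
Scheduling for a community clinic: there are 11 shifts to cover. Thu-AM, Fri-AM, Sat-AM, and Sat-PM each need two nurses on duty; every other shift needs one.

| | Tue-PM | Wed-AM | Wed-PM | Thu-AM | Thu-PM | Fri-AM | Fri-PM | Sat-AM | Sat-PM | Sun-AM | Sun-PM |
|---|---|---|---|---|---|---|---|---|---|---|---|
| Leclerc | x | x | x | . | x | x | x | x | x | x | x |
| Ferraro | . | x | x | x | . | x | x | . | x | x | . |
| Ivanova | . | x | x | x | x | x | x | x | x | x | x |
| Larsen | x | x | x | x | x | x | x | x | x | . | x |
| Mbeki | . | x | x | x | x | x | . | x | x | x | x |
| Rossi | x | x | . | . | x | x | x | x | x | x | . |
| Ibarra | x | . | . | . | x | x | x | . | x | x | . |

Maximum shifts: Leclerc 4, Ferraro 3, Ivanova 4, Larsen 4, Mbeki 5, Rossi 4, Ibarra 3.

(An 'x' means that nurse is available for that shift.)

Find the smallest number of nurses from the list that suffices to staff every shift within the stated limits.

15 slots to fill and no one can take more than 5, so at least ⌈15/5⌉ = 3 nurses are needed.
Any 3 nurses together have capacity at most 5+4+4 = 13 < 15 slots, so 3 can never suffice.
Leclerc, Ferraro, Ivanova, and Larsen alone can cover everything: Tue-PM→Leclerc, Wed-AM→Ferraro, Wed-PM→Larsen, Thu-AM→Ferraro+Ivanova, Thu-PM→Leclerc, Fri-AM→Ferraro+Larsen, Fri-PM→Larsen, Sat-AM→Leclerc+Ivanova, Sat-PM→Ivanova+Larsen, Sun-AM→Leclerc, Sun-PM→Ivanova.

4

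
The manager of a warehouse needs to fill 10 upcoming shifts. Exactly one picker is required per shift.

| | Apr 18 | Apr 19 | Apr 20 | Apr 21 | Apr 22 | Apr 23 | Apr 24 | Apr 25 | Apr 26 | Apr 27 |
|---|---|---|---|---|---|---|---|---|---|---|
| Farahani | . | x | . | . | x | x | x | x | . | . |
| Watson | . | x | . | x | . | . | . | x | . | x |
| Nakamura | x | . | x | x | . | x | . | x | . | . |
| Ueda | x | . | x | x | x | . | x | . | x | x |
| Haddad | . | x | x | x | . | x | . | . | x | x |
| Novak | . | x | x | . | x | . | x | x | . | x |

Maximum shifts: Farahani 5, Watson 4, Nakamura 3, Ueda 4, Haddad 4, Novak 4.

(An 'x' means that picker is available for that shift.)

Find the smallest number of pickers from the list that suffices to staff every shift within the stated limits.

10 slots to fill and no one can take more than 5, so at least ⌈10/5⌉ = 2 pickers are needed.
Any 2 pickers together have capacity at most 5+4 = 9 < 10 slots, so 2 can never suffice.
Farahani, Watson, and Ueda alone can cover everything: Apr 18→Ueda, Apr 19→Farahani, Apr 20→Ueda, Apr 21→Watson, Apr 22→Farahani, Apr 23→Farahani, Apr 24→Farahani, Apr 25→Farahani, Apr 26→Ueda, Apr 27→Watson.

3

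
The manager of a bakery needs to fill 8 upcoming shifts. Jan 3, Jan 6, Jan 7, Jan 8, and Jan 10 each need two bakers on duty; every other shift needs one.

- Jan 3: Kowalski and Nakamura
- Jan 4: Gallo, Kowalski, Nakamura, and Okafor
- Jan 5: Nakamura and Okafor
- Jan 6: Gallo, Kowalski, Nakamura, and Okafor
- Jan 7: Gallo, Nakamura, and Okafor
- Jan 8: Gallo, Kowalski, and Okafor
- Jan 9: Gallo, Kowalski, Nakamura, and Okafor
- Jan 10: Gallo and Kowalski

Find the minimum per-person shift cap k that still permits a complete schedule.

4

With 4 bakers and 13 worker-slots to fill, someone must work at least ⌈13/4⌉ = 4 shifts, so k ≥ 4.
k = 4 works: Jan 3→Kowalski+Nakamura, Jan 4→Gallo, Jan 5→Nakamura, Jan 6→Nakamura+Okafor, Jan 7→Gallo+Nakamura, Jan 8→Gallo+Kowalski, Jan 9→Kowalski, Jan 10→Gallo+Kowalski.
Loads: Gallo 4, Kowalski 4, Nakamura 4, Okafor 1 — all ≤ 4.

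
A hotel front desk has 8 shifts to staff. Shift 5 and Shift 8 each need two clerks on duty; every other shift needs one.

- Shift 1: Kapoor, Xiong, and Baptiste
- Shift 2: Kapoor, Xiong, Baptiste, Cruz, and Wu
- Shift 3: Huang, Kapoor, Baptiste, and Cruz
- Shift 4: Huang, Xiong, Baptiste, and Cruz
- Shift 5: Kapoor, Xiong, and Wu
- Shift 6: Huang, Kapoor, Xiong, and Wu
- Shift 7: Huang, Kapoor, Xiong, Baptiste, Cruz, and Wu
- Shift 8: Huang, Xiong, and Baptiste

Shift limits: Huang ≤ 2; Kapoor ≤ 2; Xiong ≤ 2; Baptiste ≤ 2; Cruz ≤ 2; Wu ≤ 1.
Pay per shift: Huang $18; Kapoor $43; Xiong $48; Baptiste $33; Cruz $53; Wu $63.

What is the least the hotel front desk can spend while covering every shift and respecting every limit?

$390

Picking the cheapest available clerk for each shift independently would cost $280, but that ignores the shift limits.
An optimal schedule: Shift 1→Baptiste, Shift 2→Cruz, Shift 3→Huang, Shift 4→Xiong, Shift 5→Kapoor+Xiong, Shift 6→Kapoor, Shift 7→Cruz, Shift 8→Huang+Baptiste.
Total: 33 + 53 + 18 + 48 + 43 + 48 + 43 + 53 + 18 + 33 = $390.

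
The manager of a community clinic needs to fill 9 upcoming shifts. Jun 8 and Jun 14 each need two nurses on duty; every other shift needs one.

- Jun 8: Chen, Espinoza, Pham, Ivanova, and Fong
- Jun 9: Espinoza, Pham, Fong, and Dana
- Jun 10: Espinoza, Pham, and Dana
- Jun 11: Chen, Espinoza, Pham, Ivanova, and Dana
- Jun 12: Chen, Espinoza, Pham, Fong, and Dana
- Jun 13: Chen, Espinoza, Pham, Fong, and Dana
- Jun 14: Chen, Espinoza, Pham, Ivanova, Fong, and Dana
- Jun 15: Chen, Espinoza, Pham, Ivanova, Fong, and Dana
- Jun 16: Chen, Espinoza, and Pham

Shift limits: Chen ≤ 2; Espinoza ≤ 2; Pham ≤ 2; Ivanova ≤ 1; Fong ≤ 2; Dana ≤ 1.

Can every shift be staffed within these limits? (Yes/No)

No

Total capacity is 2+2+2+1+2+1 = 10 but 11 worker-slots are needed — infeasible.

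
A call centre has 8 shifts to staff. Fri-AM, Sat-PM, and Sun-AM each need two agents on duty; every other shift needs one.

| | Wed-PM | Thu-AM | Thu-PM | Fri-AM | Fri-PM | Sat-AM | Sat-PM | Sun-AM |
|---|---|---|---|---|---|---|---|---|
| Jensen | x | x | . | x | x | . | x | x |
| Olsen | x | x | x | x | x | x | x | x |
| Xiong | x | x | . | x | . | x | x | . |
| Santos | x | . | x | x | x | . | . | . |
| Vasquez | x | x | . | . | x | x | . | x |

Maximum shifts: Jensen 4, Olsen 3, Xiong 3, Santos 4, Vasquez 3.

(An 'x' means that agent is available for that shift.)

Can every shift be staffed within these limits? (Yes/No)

Yes

One valid schedule: Wed-PM→Xiong, Thu-AM→Jensen, Thu-PM→Olsen, Fri-AM→Xiong+Santos, Fri-PM→Jensen, Sat-AM→Olsen, Sat-PM→Jensen+Olsen, Sun-AM→Jensen+Vasquez.
Loads: Jensen 4/4, Olsen 3/3, Xiong 2/3, Santos 1/4, Vasquez 1/3 — all within limits.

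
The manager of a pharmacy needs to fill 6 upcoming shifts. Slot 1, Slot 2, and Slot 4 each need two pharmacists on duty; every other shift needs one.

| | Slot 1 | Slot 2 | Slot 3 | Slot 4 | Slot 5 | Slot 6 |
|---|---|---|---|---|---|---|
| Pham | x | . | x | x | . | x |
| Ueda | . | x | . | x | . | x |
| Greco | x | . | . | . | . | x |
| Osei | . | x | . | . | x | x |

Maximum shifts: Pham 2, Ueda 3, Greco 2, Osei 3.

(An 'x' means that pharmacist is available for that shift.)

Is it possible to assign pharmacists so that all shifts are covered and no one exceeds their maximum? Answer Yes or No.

Total capacity is 10 and 9 slots are needed, so capacity alone doesn't rule it out.
Shifts {Slot 1, Slot 3, Slot 4} need 5 worker-slots in total, but the pharmacists available for any of those shifts (Pham, Ueda, and Greco) can supply at most 4 among them. So no valid schedule exists.

No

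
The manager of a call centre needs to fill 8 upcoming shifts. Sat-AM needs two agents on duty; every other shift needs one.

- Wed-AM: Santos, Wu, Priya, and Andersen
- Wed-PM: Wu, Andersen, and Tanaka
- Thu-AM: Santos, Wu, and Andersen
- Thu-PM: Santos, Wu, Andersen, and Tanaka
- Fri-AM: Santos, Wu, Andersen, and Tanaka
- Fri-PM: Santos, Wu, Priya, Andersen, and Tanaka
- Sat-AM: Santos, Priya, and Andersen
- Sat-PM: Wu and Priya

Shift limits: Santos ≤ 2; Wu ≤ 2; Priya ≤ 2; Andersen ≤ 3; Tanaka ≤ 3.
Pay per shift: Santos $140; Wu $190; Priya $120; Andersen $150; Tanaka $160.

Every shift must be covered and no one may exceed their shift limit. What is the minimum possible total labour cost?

Picking the cheapest available agent for each shift independently would cost $1190, but that ignores the shift limits.
An optimal schedule: Wed-AM→Andersen, Wed-PM→Andersen, Thu-AM→Santos, Thu-PM→Andersen, Fri-AM→Tanaka, Fri-PM→Tanaka, Sat-AM→Priya+Santos, Sat-PM→Priya.
Total: 150 + 150 + 140 + 150 + 160 + 160 + 120 + 140 + 120 = $1290.

$1290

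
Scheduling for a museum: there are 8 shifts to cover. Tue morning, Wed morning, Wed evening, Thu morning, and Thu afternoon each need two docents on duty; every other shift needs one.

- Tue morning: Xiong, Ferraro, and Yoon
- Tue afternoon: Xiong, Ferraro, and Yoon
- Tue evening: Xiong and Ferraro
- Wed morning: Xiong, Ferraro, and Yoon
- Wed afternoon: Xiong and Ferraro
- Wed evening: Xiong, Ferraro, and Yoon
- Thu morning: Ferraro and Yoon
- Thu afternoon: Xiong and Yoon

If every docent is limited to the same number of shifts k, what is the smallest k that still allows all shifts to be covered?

5

With 3 docents and 13 worker-slots to fill, someone must work at least ⌈13/3⌉ = 5 shifts, so k ≥ 5.
k = 5 works: Tue morning→Xiong+Ferraro, Tue afternoon→Xiong, Tue evening→Xiong, Wed morning→Ferraro+Yoon, Wed afternoon→Xiong, Wed evening→Ferraro+Yoon, Thu morning→Ferraro+Yoon, Thu afternoon→Xiong+Yoon.
Loads: Xiong 5, Ferraro 4, Yoon 4 — all ≤ 5.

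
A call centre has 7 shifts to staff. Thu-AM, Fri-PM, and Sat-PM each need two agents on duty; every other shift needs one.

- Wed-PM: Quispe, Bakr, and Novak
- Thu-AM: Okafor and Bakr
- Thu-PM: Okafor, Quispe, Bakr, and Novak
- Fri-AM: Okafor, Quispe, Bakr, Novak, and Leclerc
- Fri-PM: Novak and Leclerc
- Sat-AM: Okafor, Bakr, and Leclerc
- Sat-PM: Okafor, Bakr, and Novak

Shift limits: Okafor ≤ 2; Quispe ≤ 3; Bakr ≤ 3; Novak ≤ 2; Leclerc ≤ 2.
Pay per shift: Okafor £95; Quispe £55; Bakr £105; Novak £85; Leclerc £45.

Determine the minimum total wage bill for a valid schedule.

£720

Thu-AM can only be covered by Okafor and Bakr, so that assignment is forced.
Fri-PM can only be covered by Novak and Leclerc, so that assignment is forced.
Picking the cheapest available agent for each shift independently would cost £710, but that ignores the shift limits.
An optimal schedule: Wed-PM→Quispe, Thu-AM→Okafor+Bakr, Thu-PM→Quispe, Fri-AM→Quispe, Fri-PM→Leclerc+Novak, Sat-AM→Leclerc, Sat-PM→Novak+Okafor.
Total: 55 + 95 + 105 + 55 + 55 + 45 + 85 + 45 + 85 + 95 = £720.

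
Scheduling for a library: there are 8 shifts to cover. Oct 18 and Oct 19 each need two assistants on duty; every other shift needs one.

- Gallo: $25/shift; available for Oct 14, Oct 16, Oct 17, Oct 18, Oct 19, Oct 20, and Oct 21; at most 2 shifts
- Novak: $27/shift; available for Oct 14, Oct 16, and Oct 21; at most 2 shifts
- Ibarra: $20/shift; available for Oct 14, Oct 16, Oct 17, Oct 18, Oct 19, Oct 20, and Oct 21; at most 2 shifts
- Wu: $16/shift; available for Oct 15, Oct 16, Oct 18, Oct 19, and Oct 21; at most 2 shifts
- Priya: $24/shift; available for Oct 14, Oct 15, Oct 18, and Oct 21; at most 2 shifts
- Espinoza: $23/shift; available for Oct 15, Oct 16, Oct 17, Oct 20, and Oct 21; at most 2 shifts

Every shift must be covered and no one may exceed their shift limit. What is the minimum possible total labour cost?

Picking the cheapest available assistant for each shift independently would cost $180, but that ignores the shift limits.
An optimal schedule: Oct 14→Priya, Oct 15→Wu, Oct 16→Espinoza, Oct 17→Ibarra, Oct 18→Priya+Gallo, Oct 19→Wu+Ibarra, Oct 20→Espinoza, Oct 21→Gallo.
Total: 24 + 16 + 23 + 20 + 24 + 25 + 16 + 20 + 23 + 25 = $216.

$216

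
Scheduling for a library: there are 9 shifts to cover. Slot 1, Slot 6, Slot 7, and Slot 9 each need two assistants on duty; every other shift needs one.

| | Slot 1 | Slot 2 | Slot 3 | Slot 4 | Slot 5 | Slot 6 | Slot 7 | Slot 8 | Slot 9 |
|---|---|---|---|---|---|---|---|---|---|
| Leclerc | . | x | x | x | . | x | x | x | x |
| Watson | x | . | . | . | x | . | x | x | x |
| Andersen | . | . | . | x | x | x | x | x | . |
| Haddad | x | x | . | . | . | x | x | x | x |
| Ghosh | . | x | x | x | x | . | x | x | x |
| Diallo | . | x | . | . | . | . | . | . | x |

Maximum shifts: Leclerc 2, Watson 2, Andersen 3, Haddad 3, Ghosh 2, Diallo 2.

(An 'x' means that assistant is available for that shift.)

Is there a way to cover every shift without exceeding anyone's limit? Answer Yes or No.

Yes

Slot 1 can only be covered by Watson and Haddad, so that assignment is forced.
One valid schedule: Slot 1→Watson+Haddad, Slot 2→Haddad, Slot 3→Leclerc, Slot 4→Leclerc, Slot 5→Watson, Slot 6→Andersen+Haddad, Slot 7→Andersen+Ghosh, Slot 8→Andersen, Slot 9→Ghosh+Diallo.
Loads: Leclerc 2/2, Watson 2/2, Andersen 3/3, Haddad 3/3, Ghosh 2/2, Diallo 1/2 — all within limits.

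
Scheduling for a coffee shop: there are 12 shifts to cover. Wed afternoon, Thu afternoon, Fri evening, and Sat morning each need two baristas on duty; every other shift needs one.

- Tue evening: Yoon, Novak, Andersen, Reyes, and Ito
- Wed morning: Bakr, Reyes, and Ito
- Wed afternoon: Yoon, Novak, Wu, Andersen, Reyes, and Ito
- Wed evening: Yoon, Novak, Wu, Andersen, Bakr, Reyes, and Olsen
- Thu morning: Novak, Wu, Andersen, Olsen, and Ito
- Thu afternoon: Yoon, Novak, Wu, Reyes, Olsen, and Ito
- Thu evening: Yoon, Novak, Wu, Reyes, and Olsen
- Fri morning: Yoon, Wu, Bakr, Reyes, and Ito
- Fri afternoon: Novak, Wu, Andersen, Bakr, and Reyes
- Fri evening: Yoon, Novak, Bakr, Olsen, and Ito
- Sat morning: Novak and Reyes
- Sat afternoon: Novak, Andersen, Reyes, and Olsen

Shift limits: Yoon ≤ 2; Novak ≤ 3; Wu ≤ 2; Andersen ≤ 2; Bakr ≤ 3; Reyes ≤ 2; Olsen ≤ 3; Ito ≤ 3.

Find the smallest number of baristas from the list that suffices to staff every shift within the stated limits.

6

16 slots to fill and no one can take more than 3, so at least ⌈16/3⌉ = 6 baristas are needed.
Yoon, Novak, Bakr, Reyes, Olsen, and Ito alone can cover everything: Tue evening→Yoon, Wed morning→Bakr, Wed afternoon→Yoon+Ito, Wed evening→Bakr, Thu morning→Novak, Thu afternoon→Olsen+Ito, Thu evening→Olsen, Fri morning→Bakr, Fri afternoon→Novak, Fri evening→Olsen+Ito, Sat morning→Novak+Reyes, Sat afternoon→Reyes.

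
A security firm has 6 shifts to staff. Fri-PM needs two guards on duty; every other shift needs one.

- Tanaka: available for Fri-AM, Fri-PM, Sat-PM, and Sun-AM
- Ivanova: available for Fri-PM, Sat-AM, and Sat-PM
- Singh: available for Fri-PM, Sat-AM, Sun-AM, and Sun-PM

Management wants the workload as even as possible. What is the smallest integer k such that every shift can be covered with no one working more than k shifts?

With 3 guards and 7 worker-slots to fill, someone must work at least ⌈7/3⌉ = 3 shifts, so k ≥ 3.
k = 3 works: Fri-AM→Tanaka, Fri-PM→Ivanova+Singh, Sat-AM→Ivanova, Sat-PM→Tanaka, Sun-AM→Tanaka, Sun-PM→Singh.
Loads: Tanaka 3, Ivanova 2, Singh 2 — all ≤ 3.

3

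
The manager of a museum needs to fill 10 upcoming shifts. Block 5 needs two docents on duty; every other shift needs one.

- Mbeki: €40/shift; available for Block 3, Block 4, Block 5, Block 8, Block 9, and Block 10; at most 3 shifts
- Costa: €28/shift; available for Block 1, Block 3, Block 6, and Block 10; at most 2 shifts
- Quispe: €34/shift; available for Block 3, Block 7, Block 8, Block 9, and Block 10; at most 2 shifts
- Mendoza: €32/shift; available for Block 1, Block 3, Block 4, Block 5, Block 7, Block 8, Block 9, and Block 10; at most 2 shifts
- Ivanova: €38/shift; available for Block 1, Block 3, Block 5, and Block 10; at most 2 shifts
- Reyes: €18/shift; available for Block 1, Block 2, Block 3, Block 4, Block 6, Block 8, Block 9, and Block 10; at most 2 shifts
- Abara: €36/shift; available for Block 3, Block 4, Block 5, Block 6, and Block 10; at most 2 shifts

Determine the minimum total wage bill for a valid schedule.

€334

Block 2 can only be covered by Reyes, so that assignment is forced.
Picking the cheapest available docent for each shift independently would cost €244, but that ignores the shift limits.
An optimal schedule: Block 1→Costa, Block 2→Reyes, Block 3→Costa, Block 4→Mendoza, Block 5→Abara+Ivanova, Block 6→Reyes, Block 7→Mendoza, Block 8→Quispe, Block 9→Quispe, Block 10→Abara.
Total: 28 + 18 + 28 + 32 + 36 + 38 + 18 + 32 + 34 + 34 + 36 = €334.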